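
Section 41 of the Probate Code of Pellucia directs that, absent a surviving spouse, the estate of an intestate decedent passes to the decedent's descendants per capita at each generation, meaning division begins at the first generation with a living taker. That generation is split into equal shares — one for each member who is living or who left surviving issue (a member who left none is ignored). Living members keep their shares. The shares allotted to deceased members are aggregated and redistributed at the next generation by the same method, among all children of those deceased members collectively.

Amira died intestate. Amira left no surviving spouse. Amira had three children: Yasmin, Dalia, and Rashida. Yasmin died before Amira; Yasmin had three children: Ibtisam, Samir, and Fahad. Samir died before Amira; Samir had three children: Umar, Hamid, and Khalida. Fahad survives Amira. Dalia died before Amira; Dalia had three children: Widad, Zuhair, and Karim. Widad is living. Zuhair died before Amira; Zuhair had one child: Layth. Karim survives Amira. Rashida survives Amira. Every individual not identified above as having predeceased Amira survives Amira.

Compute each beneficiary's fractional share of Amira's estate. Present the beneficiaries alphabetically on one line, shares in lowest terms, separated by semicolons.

There is no surviving spouse, so the entire estate passes to Amira's descendants per capita at each generation.
At generation 1 (Yasmin, Dalia, Rashida) there are 3 shares of (1)/3 = 1/3 each.
Living: Rashida — each takes 1/3.
Deceased: Yasmin and Dalia. Their combined 2/3 is pooled and carried to generation 2.
At generation 2 (Ibtisam, Samir, Fahad, Widad, Zuhair, Karim) there are 6 shares of (2/3)/6 = 1/9 each.
Living: Ibtisam, Fahad, Widad, and Karim — each takes 1/9.
Deceased: Samir and Zuhair. Their combined 2/9 is pooled and carried to generation 3.
At generation 3 (Umar, Hamid, Khalida, Layth) there are 4 shares of (2/9)/4 = 1/18 each.
Living: Umar, Hamid, Khalida, and Layth — each takes 1/18.

Fahad 1/9; Hamid 1/18; Ibtisam 1/9; Karim 1/9; Khalida 1/18; Layth 1/18; Rashida 1/3; Umar 1/18; Widad 1/9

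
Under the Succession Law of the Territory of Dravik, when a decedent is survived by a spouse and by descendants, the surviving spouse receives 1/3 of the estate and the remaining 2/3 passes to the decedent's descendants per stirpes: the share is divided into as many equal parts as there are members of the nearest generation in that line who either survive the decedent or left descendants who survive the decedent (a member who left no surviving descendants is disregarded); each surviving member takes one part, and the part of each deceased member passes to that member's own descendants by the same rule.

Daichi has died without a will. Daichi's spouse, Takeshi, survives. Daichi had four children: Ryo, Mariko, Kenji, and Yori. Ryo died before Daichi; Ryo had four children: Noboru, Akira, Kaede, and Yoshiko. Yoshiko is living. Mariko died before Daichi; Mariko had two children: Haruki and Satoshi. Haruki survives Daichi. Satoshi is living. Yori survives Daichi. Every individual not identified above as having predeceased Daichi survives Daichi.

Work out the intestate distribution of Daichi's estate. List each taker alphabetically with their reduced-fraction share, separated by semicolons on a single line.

Takeshi, as surviving spouse, takes 1/3.
The remaining 2/3 passes to Daichi's descendants per stirpes.
The 2/3 is divided into 4 equal shares of 1/6 among Ryo, Mariko, Kenji, Yori.
Ryo predeceased; the 1/6 allotted to Ryo's branch passes to Ryo's issue by representation.
The 1/6 is divided into 4 equal shares of 1/24 among Noboru, Akira, Kaede, Yoshiko.
Noboru is living and takes 1/24.
Akira is living and takes 1/24.
Kaede is living and takes 1/24.
Yoshiko is living and takes 1/24.
Mariko predeceased; the 1/6 allotted to Mariko's branch passes to Mariko's issue by representation.
The 1/6 is divided into 2 equal shares of 1/12 among Haruki, Satoshi.
Haruki is living and takes 1/12.
Satoshi is living and takes 1/12.
Kenji is living and takes 1/6.
Yori is living and takes 1/6.

Akira 1/24; Haruki 1/12; Kaede 1/24; Kenji 1/6; Noboru 1/24; Satoshi 1/12; Takeshi 1/3; Yori 1/6; Yoshiko 1/24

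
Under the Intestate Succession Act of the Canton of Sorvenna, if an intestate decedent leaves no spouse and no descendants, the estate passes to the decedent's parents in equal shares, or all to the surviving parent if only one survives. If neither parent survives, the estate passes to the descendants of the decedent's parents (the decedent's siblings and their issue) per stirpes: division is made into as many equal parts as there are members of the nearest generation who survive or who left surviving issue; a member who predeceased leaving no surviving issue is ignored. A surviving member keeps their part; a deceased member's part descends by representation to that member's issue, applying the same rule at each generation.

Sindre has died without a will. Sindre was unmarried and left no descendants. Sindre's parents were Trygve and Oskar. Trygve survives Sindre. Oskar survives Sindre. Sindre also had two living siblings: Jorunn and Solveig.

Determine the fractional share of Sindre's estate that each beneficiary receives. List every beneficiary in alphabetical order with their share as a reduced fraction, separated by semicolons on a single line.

Oskar 1/2; Trygve 1/2

Both parents survive, so Trygve and Oskar each take 1/2. The siblings take nothing because a surviving parent has priority.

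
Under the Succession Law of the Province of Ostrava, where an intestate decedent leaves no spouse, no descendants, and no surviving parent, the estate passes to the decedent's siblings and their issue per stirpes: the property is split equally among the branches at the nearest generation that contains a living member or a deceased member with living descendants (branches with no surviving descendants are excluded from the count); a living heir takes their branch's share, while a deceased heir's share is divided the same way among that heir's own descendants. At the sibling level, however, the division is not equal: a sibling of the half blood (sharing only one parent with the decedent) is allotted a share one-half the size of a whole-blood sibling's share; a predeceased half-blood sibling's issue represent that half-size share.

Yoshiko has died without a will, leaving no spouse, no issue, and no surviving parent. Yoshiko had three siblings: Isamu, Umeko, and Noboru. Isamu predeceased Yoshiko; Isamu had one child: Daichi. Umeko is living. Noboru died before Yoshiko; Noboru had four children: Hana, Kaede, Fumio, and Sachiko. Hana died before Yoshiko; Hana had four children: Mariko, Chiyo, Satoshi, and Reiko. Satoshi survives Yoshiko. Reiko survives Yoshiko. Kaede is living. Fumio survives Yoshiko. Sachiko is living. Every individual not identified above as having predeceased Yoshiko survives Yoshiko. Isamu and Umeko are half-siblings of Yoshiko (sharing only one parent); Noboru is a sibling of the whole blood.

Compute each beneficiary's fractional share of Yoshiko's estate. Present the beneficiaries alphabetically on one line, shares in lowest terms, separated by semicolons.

Chiyo 1/32; Daichi 1/4; Fumio 1/8; Kaede 1/8; Mariko 1/32; Reiko 1/32; Sachiko 1/8; Satoshi 1/32; Umeko 1/4

No spouse, descendants, or parent survives, so the estate passes to Yoshiko's siblings per stirpes.
Half-blood siblings count for one-half the weight of whole-blood siblings at the initial division.
Dividing 1 in proportion to weights (total weight 2): Isamu (weight 1/2) → 1/4; Umeko (weight 1/2) → 1/4; Noboru (weight 1) → 1/2.
Isamu predeceased; the 1/4 allotted to Isamu's branch passes to Isamu's issue by representation.
Daichi is the sole taker at this level and receives the full 1/4.
Umeko is living and takes 1/4.
Noboru predeceased; the 1/2 allotted to Noboru's branch passes to Noboru's issue by representation.
The 1/2 is divided into 4 equal shares of 1/8 among Hana, Kaede, Fumio, Sachiko.
Hana predeceased; the 1/8 allotted to Hana's branch passes to Hana's issue by representation.
The 1/8 is divided into 4 equal shares of 1/32 among Mariko, Chiyo, Satoshi, Reiko.
Mariko is living and takes 1/32.
Chiyo is living and takes 1/32.
Satoshi is living and takes 1/32.
Reiko is living and takes 1/32.
Kaede is living and takes 1/8.
Fumio is living and takes 1/8.
Sachiko is living and takes 1/8.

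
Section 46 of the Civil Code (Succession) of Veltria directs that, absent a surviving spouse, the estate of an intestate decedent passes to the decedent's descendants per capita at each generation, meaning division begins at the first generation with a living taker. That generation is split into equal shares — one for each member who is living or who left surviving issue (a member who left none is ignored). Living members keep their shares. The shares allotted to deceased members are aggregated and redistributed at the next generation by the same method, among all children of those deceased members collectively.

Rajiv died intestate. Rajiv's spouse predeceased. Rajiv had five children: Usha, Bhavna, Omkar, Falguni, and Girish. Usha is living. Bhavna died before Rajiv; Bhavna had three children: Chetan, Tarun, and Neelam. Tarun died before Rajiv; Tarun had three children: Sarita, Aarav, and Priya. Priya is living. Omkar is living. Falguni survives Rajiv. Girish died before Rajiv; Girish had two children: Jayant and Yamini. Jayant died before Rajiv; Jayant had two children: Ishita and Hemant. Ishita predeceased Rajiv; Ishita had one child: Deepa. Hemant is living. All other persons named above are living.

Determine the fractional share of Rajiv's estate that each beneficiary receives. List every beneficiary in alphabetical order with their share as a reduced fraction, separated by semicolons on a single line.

There is no surviving spouse, so the entire estate passes to Rajiv's descendants per capita at each generation.
At generation 1 (Usha, Bhavna, Omkar, Falguni, Girish) there are 5 shares of (1)/5 = 1/5 each.
Living: Usha, Omkar, and Falguni — each takes 1/5.
Deceased: Bhavna and Girish. Their combined 2/5 is pooled and carried to generation 2.
At generation 2 (Chetan, Tarun, Neelam, Jayant, Yamini) there are 5 shares of (2/5)/5 = 2/25 each.
Living: Chetan, Neelam, and Yamini — each takes 2/25.
Deceased: Tarun and Jayant. Their combined 4/25 is pooled and carried to generation 3.
At generation 3 (Sarita, Aarav, Priya, Ishita, Hemant) there are 5 shares of (4/25)/5 = 4/125 each.
Living: Sarita, Aarav, Priya, and Hemant — each takes 4/125.
Deceased: Ishita. That 4/125 share is carried to generation 4.
At generation 4 (Deepa) there are 1 shares of (4/125)/1 = 4/125 each.
Living: Deepa — each takes 4/125.

Aarav 4/125; Chetan 2/25; Deepa 4/125; Falguni 1/5; Hemant 4/125; Neelam 2/25; Omkar 1/5; Priya 4/125; Sarita 4/125; Usha 1/5; Yamini 2/25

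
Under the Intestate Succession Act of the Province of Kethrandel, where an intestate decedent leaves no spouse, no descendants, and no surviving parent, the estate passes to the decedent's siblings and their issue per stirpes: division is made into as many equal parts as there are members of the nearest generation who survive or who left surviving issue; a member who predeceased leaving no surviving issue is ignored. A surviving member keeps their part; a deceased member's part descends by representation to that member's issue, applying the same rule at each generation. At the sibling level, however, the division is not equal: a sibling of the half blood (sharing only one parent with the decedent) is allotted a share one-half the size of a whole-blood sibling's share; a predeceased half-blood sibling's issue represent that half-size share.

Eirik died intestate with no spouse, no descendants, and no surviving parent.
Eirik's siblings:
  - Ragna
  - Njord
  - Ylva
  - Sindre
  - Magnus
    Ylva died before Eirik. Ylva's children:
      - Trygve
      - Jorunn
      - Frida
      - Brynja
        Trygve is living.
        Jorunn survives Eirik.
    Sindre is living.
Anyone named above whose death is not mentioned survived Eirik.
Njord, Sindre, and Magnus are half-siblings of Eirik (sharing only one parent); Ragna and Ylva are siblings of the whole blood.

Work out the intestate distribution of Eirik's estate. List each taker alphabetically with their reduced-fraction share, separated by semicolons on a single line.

Brynja 1/14; Frida 1/14; Jorunn 1/14; Magnus 1/7; Njord 1/7; Ragna 2/7; Sindre 1/7; Trygve 1/14

No spouse, descendants, or parent survives, so the estate passes to Eirik's siblings per stirpes.
Half-blood siblings count for one-half the weight of whole-blood siblings at the initial division.
Dividing 1 in proportion to weights (total weight 7/2): Ragna (weight 1) → 2/7; Njord (weight 1/2) → 1/7; Ylva (weight 1) → 2/7; Sindre (weight 1/2) → 1/7; Magnus (weight 1/2) → 1/7.
Ragna is living and takes 2/7.
Njord is living and takes 1/7.
Ylva predeceased; the 2/7 allotted to Ylva's branch passes to Ylva's issue by representation.
The 2/7 is divided into 4 equal shares of 1/14 among Trygve, Jorunn, Frida, Brynja.
Trygve is living and takes 1/14.
Jorunn is living and takes 1/14.
Frida is living and takes 1/14.
Brynja is living and takes 1/14.
Sindre is living and takes 1/7.
Magnus is living and takes 1/7.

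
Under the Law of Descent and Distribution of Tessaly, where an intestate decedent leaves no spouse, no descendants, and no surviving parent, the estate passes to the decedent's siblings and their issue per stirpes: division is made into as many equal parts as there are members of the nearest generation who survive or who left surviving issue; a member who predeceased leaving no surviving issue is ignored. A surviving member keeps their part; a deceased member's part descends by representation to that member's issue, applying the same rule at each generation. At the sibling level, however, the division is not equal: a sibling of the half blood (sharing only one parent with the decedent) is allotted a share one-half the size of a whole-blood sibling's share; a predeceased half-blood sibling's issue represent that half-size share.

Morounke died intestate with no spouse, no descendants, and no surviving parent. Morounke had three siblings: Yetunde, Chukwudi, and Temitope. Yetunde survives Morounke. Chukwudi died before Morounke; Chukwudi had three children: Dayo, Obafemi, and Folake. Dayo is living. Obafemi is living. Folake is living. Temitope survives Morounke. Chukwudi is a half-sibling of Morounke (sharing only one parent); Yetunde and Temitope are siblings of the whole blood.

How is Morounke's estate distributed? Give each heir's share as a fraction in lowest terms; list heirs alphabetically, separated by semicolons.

No spouse, descendants, or parent survives, so the estate passes to Morounke's siblings per stirpes.
Half-blood siblings count for one-half the weight of whole-blood siblings at the initial division.
Dividing 1 in proportion to weights (total weight 5/2): Yetunde (weight 1) → 2/5; Chukwudi (weight 1/2) → 1/5; Temitope (weight 1) → 2/5.
Yetunde is living and takes 2/5.
Chukwudi predeceased; the 1/5 allotted to Chukwudi's branch passes to Chukwudi's issue by representation.
The 1/5 is divided into 3 equal shares of 1/15 among Dayo, Obafemi, Folake.
Dayo is living and takes 1/15.
Obafemi is living and takes 1/15.
Folake is living and takes 1/15.
Temitope is living and takes 2/5.

Dayo 1/15; Folake 1/15; Obafemi 1/15; Temitope 2/5; Yetunde 2/5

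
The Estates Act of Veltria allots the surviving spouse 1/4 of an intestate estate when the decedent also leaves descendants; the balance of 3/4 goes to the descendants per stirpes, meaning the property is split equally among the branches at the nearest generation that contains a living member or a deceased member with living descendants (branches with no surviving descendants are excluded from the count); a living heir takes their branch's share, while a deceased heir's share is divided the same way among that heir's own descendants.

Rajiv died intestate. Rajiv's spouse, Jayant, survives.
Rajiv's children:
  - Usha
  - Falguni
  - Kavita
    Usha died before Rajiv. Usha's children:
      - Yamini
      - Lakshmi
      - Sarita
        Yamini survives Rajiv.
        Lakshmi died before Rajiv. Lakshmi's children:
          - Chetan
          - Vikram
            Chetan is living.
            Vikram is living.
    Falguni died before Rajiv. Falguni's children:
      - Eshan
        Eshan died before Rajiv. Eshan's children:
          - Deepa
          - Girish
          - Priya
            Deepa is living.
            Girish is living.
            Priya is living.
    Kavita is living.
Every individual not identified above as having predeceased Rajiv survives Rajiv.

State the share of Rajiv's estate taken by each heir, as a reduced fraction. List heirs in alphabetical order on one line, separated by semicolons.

Jayant, as surviving spouse, takes 1/4.
The remaining 3/4 passes to Rajiv's descendants per stirpes.
The 3/4 is divided into 3 equal shares of 1/4 among Usha, Falguni, Kavita.
Usha predeceased; the 1/4 allotted to Usha's branch passes to Usha's issue by representation.
The 1/4 is divided into 3 equal shares of 1/12 among Yamini, Lakshmi, Sarita.
Yamini is living and takes 1/12.
Lakshmi predeceased; the 1/12 allotted to Lakshmi's branch passes to Lakshmi's issue by representation.
The 1/12 is divided into 2 equal shares of 1/24 among Chetan, Vikram.
Chetan is living and takes 1/24.
Vikram is living and takes 1/24.
Sarita is living and takes 1/12.
Falguni predeceased; the 1/4 allotted to Falguni's branch passes to Falguni's issue by representation.
Eshan's line is the sole branch at this level, so the full 1/4 passes to Eshan's issue by representation.
The 1/4 is divided into 3 equal shares of 1/12 among Deepa, Girish, Priya.
Deepa is living and takes 1/12.
Girish is living and takes 1/12.
Priya is living and takes 1/12.
Kavita is living and takes 1/4.

Chetan 1/24; Deepa 1/12; Girish 1/12; Jayant 1/4; Kavita 1/4; Priya 1/12; Sarita 1/12; Vikram 1/24; Yamini 1/12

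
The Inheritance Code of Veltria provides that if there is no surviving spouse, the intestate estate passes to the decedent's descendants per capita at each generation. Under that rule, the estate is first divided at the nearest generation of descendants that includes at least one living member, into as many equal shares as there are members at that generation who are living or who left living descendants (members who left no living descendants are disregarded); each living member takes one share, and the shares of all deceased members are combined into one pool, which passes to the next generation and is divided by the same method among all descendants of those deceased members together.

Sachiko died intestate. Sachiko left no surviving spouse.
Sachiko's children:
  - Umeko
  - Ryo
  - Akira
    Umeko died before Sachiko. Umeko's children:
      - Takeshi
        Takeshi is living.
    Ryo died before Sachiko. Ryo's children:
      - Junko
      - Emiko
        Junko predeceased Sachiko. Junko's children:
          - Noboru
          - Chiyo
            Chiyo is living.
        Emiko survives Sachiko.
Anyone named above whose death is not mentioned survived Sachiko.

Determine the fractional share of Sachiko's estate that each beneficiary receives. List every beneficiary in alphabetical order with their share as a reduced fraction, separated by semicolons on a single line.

Akira 1/3; Chiyo 1/9; Emiko 2/9; Noboru 1/9; Takeshi 2/9

There is no surviving spouse, so the entire estate passes to Sachiko's descendants per capita at each generation.
At generation 1 (Umeko, Ryo, Akira) there are 3 shares of (1)/3 = 1/3 each.
Living: Akira — each takes 1/3.
Deceased: Umeko and Ryo. Their combined 2/3 is pooled and carried to generation 2.
At generation 2 (Takeshi, Junko, Emiko) there are 3 shares of (2/3)/3 = 2/9 each.
Living: Takeshi and Emiko — each takes 2/9.
Deceased: Junko. That 2/9 share is carried to generation 3.
At generation 3 (Noboru, Chiyo) there are 2 shares of (2/9)/2 = 1/9 each.
Living: Noboru and Chiyo — each takes 1/9.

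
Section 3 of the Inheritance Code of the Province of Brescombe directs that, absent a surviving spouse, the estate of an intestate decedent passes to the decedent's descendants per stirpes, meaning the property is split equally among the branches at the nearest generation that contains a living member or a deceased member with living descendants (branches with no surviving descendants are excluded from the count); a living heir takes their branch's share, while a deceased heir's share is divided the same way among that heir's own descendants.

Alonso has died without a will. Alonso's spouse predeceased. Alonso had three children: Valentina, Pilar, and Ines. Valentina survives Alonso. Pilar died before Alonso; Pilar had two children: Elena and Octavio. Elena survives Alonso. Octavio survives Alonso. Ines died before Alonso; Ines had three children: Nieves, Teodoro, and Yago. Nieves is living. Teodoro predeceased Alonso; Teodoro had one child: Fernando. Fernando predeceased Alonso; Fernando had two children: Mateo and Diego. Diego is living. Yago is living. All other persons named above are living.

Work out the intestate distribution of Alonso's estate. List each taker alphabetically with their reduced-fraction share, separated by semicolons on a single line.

Diego 1/18; Elena 1/6; Mateo 1/18; Nieves 1/9; Octavio 1/6; Valentina 1/3; Yago 1/9

There is no surviving spouse, so the entire estate passes to Alonso's descendants per stirpes.
The estate is divided into 3 equal shares of 1/3 among Valentina, Pilar, Ines.
Valentina is living and takes 1/3.
Pilar predeceased; the 1/3 allotted to Pilar's branch passes to Pilar's issue by representation.
The 1/3 is divided into 2 equal shares of 1/6 among Elena, Octavio.
Elena is living and takes 1/6.
Octavio is living and takes 1/6.
Ines predeceased; the 1/3 allotted to Ines's branch passes to Ines's issue by representation.
The 1/3 is divided into 3 equal shares of 1/9 among Nieves, Teodoro, Yago.
Nieves is living and takes 1/9.
Teodoro predeceased; the 1/9 allotted to Teodoro's branch passes to Teodoro's issue by representation.
Fernando's line is the sole branch at this level, so the full 1/9 passes to Fernando's issue by representation.
The 1/9 is divided into 2 equal shares of 1/18 among Mateo, Diego.
Mateo is living and takes 1/18.
Diego is living and takes 1/18.
Yago is living and takes 1/9.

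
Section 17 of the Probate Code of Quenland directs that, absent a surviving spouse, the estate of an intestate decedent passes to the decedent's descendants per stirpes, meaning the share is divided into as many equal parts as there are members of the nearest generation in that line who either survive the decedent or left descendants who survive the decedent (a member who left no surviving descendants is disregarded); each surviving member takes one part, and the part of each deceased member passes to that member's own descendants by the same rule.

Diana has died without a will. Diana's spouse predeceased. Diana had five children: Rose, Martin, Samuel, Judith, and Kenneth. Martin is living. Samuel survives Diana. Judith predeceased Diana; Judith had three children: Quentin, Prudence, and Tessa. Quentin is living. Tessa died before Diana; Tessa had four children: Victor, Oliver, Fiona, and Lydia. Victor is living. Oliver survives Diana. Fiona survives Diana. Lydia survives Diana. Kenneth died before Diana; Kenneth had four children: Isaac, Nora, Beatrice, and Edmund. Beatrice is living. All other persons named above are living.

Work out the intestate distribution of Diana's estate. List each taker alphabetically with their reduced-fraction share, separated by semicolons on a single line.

There is no surviving spouse, so the entire estate passes to Diana's descendants per stirpes.
The estate is divided into 5 equal shares of 1/5 among Rose, Martin, Samuel, Judith, Kenneth.
Rose is living and takes 1/5.
Martin is living and takes 1/5.
Samuel is living and takes 1/5.
Judith predeceased; the 1/5 allotted to Judith's branch passes to Judith's issue by representation.
The 1/5 is divided into 3 equal shares of 1/15 among Quentin, Prudence, Tessa.
Quentin is living and takes 1/15.
Prudence is living and takes 1/15.
Tessa predeceased; the 1/15 allotted to Tessa's branch passes to Tessa's issue by representation.
The 1/15 is divided into 4 equal shares of 1/60 among Victor, Oliver, Fiona, Lydia.
Victor is living and takes 1/60.
Oliver is living and takes 1/60.
Fiona is living and takes 1/60.
Lydia is living and takes 1/60.
Kenneth predeceased; the 1/5 allotted to Kenneth's branch passes to Kenneth's issue by representation.
The 1/5 is divided into 4 equal shares of 1/20 among Isaac, Nora, Beatrice, Edmund.
Isaac is living and takes 1/20.
Nora is living and takes 1/20.
Beatrice is living and takes 1/20.
Edmund is living and takes 1/20.

Beatrice 1/20; Edmund 1/20; Fiona 1/60; Isaac 1/20; Lydia 1/60; Martin 1/5; Nora 1/20; Oliver 1/60; Prudence 1/15; Quentin 1/15; Rose 1/5; Samuel 1/5; Victor 1/60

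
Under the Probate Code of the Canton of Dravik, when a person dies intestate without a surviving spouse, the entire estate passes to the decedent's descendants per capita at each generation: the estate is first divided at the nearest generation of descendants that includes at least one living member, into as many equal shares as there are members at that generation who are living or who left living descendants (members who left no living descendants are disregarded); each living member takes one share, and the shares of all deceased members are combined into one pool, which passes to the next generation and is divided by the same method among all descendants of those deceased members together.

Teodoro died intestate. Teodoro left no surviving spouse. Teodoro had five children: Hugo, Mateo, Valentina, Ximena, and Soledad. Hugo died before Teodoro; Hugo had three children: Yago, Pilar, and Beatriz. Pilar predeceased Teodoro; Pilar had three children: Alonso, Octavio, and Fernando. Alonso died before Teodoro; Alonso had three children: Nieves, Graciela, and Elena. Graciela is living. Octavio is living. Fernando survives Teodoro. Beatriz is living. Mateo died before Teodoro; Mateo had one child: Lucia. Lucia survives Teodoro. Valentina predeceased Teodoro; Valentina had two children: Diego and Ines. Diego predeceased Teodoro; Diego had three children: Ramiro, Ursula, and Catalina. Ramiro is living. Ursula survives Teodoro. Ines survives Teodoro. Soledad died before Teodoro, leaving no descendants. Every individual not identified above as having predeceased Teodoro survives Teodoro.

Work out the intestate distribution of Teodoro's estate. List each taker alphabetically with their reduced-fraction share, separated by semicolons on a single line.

Beatriz 1/8; Catalina 1/24; Elena 1/72; Fernando 1/24; Graciela 1/72; Ines 1/8; Lucia 1/8; Nieves 1/72; Octavio 1/24; Ramiro 1/24; Ursula 1/24; Ximena 1/4; Yago 1/8

There is no surviving spouse, so the entire estate passes to Teodoro's descendants per capita at each generation.
At generation 1 (Hugo, Mateo, Valentina, Ximena) there are 4 shares of (1)/4 = 1/4 each.
Living: Ximena — each takes 1/4.
Deceased: Hugo, Mateo, and Valentina. Their combined 3/4 is pooled and carried to generation 2.
At generation 2 (Yago, Pilar, Beatriz, Lucia, Diego, Ines) there are 6 shares of (3/4)/6 = 1/8 each.
Living: Yago, Beatriz, Lucia, and Ines — each takes 1/8.
Deceased: Pilar and Diego. Their combined 1/4 is pooled and carried to generation 3.
At generation 3 (Alonso, Octavio, Fernando, Ramiro, Ursula, Catalina) there are 6 shares of (1/4)/6 = 1/24 each.
Living: Octavio, Fernando, Ramiro, Ursula, and Catalina — each takes 1/24.
Deceased: Alonso. That 1/24 share is carried to generation 4.
At generation 4 (Nieves, Graciela, Elena) there are 3 shares of (1/24)/3 = 1/72 each.
Living: Nieves, Graciela, and Elena — each takes 1/72.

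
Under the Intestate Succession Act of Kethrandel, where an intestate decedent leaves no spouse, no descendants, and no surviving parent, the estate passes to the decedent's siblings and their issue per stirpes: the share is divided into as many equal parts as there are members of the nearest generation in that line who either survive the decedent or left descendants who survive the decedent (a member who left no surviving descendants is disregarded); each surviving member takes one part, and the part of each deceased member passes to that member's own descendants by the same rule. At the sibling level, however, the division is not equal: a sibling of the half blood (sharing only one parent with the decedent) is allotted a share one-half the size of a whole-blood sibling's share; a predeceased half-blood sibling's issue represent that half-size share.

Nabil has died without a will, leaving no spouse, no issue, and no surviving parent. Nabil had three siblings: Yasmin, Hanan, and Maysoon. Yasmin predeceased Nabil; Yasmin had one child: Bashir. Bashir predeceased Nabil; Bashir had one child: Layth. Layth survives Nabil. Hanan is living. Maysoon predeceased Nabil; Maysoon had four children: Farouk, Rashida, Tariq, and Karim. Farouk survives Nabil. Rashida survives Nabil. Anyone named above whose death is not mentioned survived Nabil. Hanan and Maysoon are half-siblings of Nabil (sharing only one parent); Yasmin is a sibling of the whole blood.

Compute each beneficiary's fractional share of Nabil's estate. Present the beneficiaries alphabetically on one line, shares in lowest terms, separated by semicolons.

No spouse, descendants, or parent survives, so the estate passes to Nabil's siblings per stirpes.
Half-blood siblings count for one-half the weight of whole-blood siblings at the initial division.
Dividing 1 in proportion to weights (total weight 2): Yasmin (weight 1) → 1/2; Hanan (weight 1/2) → 1/4; Maysoon (weight 1/2) → 1/4.
Yasmin predeceased; the 1/2 allotted to Yasmin's branch passes to Yasmin's issue by representation.
Bashir's line is the sole branch at this level, so the full 1/2 passes to Bashir's issue by representation.
Layth is the sole taker at this level and receives the full 1/2.
Hanan is living and takes 1/4.
Maysoon predeceased; the 1/4 allotted to Maysoon's branch passes to Maysoon's issue by representation.
The 1/4 is divided into 4 equal shares of 1/16 among Farouk, Rashida, Tariq, Karim.
Farouk is living and takes 1/16.
Rashida is living and takes 1/16.
Tariq is living and takes 1/16.
Karim is living and takes 1/16.

Farouk 1/16; Hanan 1/4; Karim 1/16; Layth 1/2; Rashida 1/16; Tariq 1/16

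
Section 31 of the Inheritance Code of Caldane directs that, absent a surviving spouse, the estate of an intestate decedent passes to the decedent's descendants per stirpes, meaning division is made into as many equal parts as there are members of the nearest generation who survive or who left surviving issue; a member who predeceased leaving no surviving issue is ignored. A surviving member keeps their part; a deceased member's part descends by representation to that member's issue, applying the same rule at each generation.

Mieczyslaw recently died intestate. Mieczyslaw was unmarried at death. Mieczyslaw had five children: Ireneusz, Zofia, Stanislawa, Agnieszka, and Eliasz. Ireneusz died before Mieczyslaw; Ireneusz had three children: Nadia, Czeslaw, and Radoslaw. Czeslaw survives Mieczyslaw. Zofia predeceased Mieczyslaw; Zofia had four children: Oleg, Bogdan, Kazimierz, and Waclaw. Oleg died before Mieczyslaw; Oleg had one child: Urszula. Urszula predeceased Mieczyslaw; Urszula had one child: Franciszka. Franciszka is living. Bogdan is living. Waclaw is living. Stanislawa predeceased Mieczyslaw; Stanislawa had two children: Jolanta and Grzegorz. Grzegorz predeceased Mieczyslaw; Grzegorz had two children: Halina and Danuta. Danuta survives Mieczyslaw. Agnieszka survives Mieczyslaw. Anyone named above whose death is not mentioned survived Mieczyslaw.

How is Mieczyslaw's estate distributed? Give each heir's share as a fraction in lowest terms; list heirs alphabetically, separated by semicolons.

Agnieszka 1/5; Bogdan 1/20; Czeslaw 1/15; Danuta 1/20; Eliasz 1/5; Franciszka 1/20; Halina 1/20; Jolanta 1/10; Kazimierz 1/20; Nadia 1/15; Radoslaw 1/15; Waclaw 1/20

There is no surviving spouse, so the entire estate passes to Mieczyslaw's descendants per stirpes.
The estate is divided into 5 equal shares of 1/5 among Ireneusz, Zofia, Stanislawa, Agnieszka, Eliasz.
Ireneusz predeceased; the 1/5 allotted to Ireneusz's branch passes to Ireneusz's issue by representation.
The 1/5 is divided into 3 equal shares of 1/15 among Nadia, Czeslaw, Radoslaw.
Nadia is living and takes 1/15.
Czeslaw is living and takes 1/15.
Radoslaw is living and takes 1/15.
Zofia predeceased; the 1/5 allotted to Zofia's branch passes to Zofia's issue by representation.
The 1/5 is divided into 4 equal shares of 1/20 among Oleg, Bogdan, Kazimierz, Waclaw.
Oleg predeceased; the 1/20 allotted to Oleg's branch passes to Oleg's issue by representation.
Urszula's line is the sole branch at this level, so the full 1/20 passes to Urszula's issue by representation.
Franciszka is the sole taker at this level and receives the full 1/20.
Bogdan is living and takes 1/20.
Kazimierz is living and takes 1/20.
Waclaw is living and takes 1/20.
Stanislawa predeceased; the 1/5 allotted to Stanislawa's branch passes to Stanislawa's issue by representation.
The 1/5 is divided into 2 equal shares of 1/10 among Jolanta, Grzegorz.
Jolanta is living and takes 1/10.
Grzegorz predeceased; the 1/10 allotted to Grzegorz's branch passes to Grzegorz's issue by representation.
The 1/10 is divided into 2 equal shares of 1/20 among Halina, Danuta.
Halina is living and takes 1/20.
Danuta is living and takes 1/20.
Agnieszka is living and takes 1/5.
Eliasz is living and takes 1/5.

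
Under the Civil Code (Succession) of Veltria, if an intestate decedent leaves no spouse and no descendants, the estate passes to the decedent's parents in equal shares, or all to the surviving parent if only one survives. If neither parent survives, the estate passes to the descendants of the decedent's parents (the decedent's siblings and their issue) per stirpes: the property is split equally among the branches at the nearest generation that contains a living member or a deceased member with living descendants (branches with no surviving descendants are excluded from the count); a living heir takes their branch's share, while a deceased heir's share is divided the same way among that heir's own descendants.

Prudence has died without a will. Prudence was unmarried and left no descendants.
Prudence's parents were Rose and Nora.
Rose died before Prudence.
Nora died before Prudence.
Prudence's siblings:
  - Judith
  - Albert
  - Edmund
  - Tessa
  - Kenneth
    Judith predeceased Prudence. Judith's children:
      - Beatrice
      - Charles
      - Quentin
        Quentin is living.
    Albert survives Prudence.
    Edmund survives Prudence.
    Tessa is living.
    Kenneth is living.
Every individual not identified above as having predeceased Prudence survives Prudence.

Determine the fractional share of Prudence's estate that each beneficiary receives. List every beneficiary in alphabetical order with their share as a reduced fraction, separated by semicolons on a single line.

Neither parent survives and there are no descendants, so the estate passes to Prudence's siblings and their issue per stirpes.
The estate is divided into 5 equal shares of 1/5 among Judith, Albert, Edmund, Tessa, Kenneth.
Judith predeceased; the 1/5 allotted to Judith's branch passes to Judith's issue by representation.
The 1/5 is divided into 3 equal shares of 1/15 among Beatrice, Charles, Quentin.
Beatrice is living and takes 1/15.
Charles is living and takes 1/15.
Quentin is living and takes 1/15.
Albert is living and takes 1/5.
Edmund is living and takes 1/5.
Tessa is living and takes 1/5.
Kenneth is living and takes 1/5.

Albert 1/5; Beatrice 1/15; Charles 1/15; Edmund 1/5; Kenneth 1/5; Quentin 1/15; Tessa 1/5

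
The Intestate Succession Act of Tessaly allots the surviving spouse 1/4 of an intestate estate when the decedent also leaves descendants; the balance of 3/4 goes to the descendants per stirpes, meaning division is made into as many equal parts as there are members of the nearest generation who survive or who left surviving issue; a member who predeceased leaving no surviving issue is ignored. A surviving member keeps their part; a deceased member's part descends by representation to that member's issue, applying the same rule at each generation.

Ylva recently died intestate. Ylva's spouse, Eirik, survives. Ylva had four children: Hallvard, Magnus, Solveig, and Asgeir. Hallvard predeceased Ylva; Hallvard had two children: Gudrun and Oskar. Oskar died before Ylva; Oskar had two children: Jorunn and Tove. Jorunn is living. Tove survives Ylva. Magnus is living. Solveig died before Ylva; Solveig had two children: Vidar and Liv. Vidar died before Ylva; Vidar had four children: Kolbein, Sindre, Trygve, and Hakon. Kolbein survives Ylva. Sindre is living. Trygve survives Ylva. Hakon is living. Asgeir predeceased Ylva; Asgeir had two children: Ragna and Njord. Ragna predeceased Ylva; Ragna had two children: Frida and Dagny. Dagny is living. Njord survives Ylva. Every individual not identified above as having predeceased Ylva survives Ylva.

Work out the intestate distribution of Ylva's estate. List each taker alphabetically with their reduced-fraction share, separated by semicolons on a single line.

Eirik, as surviving spouse, takes 1/4.
The remaining 3/4 passes to Ylva's descendants per stirpes.
The 3/4 is divided into 4 equal shares of 3/16 among Hallvard, Magnus, Solveig, Asgeir.
Hallvard predeceased; the 3/16 allotted to Hallvard's branch passes to Hallvard's issue by representation.
The 3/16 is divided into 2 equal shares of 3/32 among Gudrun, Oskar.
Gudrun is living and takes 3/32.
Oskar predeceased; the 3/32 allotted to Oskar's branch passes to Oskar's issue by representation.
The 3/32 is divided into 2 equal shares of 3/64 among Jorunn, Tove.
Jorunn is living and takes 3/64.
Tove is living and takes 3/64.
Magnus is living and takes 3/16.
Solveig predeceased; the 3/16 allotted to Solveig's branch passes to Solveig's issue by representation.
The 3/16 is divided into 2 equal shares of 3/32 among Vidar, Liv.
Vidar predeceased; the 3/32 allotted to Vidar's branch passes to Vidar's issue by representation.
The 3/32 is divided into 4 equal shares of 3/128 among Kolbein, Sindre, Trygve, Hakon.
Kolbein is living and takes 3/128.
Sindre is living and takes 3/128.
Trygve is living and takes 3/128.
Hakon is living and takes 3/128.
Liv is living and takes 3/32.
Asgeir predeceased; the 3/16 allotted to Asgeir's branch passes to Asgeir's issue by representation.
The 3/16 is divided into 2 equal shares of 3/32 among Ragna, Njord.
Ragna predeceased; the 3/32 allotted to Ragna's branch passes to Ragna's issue by representation.
The 3/32 is divided into 2 equal shares of 3/64 among Frida, Dagny.
Frida is living and takes 3/64.
Dagny is living and takes 3/64.
Njord is living and takes 3/32.

Dagny 3/64; Eirik 1/4; Frida 3/64; Gudrun 3/32; Hakon 3/128; Jorunn 3/64; Kolbein 3/128; Liv 3/32; Magnus 3/16; Njord 3/32; Sindre 3/128; Tove 3/64; Trygve 3/128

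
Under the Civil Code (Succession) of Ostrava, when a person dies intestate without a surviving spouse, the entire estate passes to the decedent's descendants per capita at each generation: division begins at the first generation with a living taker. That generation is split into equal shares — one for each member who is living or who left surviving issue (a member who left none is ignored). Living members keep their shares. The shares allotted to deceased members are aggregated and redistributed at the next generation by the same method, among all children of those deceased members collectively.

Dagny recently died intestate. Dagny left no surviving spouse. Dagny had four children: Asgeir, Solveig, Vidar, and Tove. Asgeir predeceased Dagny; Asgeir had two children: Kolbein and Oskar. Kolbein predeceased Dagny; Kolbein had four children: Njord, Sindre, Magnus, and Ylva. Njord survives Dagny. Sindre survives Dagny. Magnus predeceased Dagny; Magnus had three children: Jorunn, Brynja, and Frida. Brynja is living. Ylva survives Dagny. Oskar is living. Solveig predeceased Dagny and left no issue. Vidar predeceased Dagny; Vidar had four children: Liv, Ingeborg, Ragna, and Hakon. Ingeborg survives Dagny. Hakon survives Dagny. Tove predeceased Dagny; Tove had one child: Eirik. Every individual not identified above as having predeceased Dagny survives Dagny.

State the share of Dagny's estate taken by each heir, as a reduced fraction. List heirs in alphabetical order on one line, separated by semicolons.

Brynja 1/84; Eirik 1/7; Frida 1/84; Hakon 1/7; Ingeborg 1/7; Jorunn 1/84; Liv 1/7; Njord 1/28; Oskar 1/7; Ragna 1/7; Sindre 1/28; Ylva 1/28

There is no surviving spouse, so the entire estate passes to Dagny's descendants per capita at each generation.
No one at generation 1 (Asgeir, Vidar, Tove) is living; moving to the next generation.
At generation 2 (Kolbein, Oskar, Liv, Ingeborg, Ragna, Hakon, Eirik) there are 7 shares of (1)/7 = 1/7 each.
Living: Oskar, Liv, Ingeborg, Ragna, Hakon, and Eirik — each takes 1/7.
Deceased: Kolbein. That 1/7 share is carried to generation 3.
At generation 3 (Njord, Sindre, Magnus, Ylva) there are 4 shares of (1/7)/4 = 1/28 each.
Living: Njord, Sindre, and Ylva — each takes 1/28.
Deceased: Magnus. That 1/28 share is carried to generation 4.
At generation 4 (Jorunn, Brynja, Frida) there are 3 shares of (1/28)/3 = 1/84 each.
Living: Jorunn, Brynja, and Frida — each takes 1/84.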